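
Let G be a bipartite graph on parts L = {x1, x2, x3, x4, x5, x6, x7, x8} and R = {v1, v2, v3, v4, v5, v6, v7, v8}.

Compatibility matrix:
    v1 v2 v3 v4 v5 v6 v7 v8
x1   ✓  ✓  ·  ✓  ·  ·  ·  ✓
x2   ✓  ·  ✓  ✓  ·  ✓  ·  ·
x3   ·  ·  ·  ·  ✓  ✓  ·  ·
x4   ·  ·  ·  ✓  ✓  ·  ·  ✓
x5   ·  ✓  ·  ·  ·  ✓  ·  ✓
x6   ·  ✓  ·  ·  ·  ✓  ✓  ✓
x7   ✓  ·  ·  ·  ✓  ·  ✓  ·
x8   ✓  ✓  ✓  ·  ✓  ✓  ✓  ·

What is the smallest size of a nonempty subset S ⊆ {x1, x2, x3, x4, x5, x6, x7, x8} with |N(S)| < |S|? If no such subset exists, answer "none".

none

A matching saturating every left vertex exists, for instance x1→v4, x2→v1, x3→v5, x4→v8, x5→v6, x6→v2, x7→v7, x8→v3.
By Hall's marriage theorem, this means |N(S)| ≥ |S| for every subset S, so no violating subset exists.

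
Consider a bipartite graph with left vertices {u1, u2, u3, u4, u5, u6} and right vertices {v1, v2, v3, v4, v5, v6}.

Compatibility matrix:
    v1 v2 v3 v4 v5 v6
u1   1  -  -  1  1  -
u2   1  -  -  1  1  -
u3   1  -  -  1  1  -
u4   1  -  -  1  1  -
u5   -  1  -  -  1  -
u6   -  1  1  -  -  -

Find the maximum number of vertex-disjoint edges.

5

One maximum matching: u1–v5, u2–v4, u3–v1, u5–v2, u6–v3.
The set {u1, u2, u3, u4} has only 3 neighbours ({v1, v4, v5}), so by Hall's theorem at most 5 of the 6 left vertices can be matched.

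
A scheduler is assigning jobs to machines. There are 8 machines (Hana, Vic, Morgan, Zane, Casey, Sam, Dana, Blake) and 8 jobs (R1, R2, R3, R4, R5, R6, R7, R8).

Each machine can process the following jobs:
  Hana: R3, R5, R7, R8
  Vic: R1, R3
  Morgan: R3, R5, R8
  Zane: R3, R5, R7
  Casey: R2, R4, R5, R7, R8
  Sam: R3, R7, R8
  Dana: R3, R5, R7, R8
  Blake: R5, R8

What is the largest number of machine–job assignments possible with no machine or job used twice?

One maximum matching: Hana–R3, Vic–R1, Morgan–R8, Zane–R5, Casey–R2, Sam–R7.
The set {Hana, Morgan, Zane, Sam, Dana, Blake} has only 4 neighbours ({R3, R5, R7, R8}), so by Hall's theorem at most 6 of the 8 machines can be matched.

6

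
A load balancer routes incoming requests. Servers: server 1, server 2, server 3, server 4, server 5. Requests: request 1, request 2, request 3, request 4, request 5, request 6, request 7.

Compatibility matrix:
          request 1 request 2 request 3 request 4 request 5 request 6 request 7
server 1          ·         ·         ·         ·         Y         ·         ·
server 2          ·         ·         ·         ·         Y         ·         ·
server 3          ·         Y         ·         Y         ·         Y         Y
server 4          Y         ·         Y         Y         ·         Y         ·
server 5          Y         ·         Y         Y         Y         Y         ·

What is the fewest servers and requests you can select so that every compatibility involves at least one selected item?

4

{server 3, server 4, server 5, request 5} is a vertex cover of size 4: every edge has an endpoint in this set.
No smaller cover exists because server 1–request 5, server 3–request 7, server 4–request 4, server 5–request 6 is a matching of size 4, and a cover must include an endpoint of each of these disjoint edges (König's theorem).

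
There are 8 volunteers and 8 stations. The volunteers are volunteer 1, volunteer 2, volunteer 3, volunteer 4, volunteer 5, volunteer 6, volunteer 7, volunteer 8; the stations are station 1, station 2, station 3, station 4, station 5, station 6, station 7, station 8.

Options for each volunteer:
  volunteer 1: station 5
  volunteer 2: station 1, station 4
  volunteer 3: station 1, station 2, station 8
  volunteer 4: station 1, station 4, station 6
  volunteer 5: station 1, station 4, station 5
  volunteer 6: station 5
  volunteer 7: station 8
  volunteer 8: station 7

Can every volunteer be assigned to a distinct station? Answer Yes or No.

No

The set {volunteer 1, volunteer 6} has only 1 neighbour ({station 5}), so by Hall's theorem at most 7 of the 8 volunteers can be matched.
Hence no matching covers every volunteer.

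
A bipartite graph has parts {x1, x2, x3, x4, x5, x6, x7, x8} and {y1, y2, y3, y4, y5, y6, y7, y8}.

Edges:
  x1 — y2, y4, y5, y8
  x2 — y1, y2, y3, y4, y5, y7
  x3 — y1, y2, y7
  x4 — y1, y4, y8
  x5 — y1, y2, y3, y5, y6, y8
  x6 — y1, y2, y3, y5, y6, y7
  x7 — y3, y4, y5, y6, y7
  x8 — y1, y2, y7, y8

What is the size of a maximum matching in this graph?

One maximum matching: x1-y8, x2-y4, x3-y2, x4-y1, x5-y3, x6-y5, x7-y6, x8-y7.
This saturates every left vertex, so 8 is the maximum.

8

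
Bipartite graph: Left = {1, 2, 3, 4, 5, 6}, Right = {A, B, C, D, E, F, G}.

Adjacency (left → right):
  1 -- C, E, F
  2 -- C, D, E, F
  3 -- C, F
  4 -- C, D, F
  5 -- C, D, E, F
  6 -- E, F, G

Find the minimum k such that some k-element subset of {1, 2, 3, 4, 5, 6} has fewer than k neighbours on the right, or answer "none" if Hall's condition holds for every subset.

Take S = {1, 2, 3, 4, 5}. Its neighbourhood is {C, D, E, F}, so |N(S)| = 4 < |S| = 5.
Every subset of size less than 5 has at least as many neighbours as members, so 5 is the minimum.

5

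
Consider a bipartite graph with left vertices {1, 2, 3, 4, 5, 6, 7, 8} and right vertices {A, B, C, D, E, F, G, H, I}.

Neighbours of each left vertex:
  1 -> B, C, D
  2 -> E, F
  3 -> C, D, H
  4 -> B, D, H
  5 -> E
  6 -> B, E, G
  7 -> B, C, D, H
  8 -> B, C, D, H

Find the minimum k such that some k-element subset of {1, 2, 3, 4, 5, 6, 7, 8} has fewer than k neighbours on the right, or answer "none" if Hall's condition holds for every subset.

Take S = {1, 3, 4, 7, 8}. Its neighbourhood is {B, C, D, H}, so |N(S)| = 4 < |S| = 5.
Every subset of size less than 5 has at least as many neighbours as members, so 5 is the minimum.

5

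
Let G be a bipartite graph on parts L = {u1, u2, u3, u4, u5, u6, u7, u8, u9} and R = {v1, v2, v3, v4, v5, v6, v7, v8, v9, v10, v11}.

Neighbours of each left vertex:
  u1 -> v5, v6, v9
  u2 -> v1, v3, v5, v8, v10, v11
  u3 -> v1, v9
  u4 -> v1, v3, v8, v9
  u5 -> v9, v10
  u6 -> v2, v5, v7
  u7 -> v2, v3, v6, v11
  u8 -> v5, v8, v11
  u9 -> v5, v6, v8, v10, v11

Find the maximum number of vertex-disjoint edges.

For example, pair u1–v6, u2–v11, u3–v1, u4–v3, u5–v9, u6–v7, u7–v2, u8–v8, u9–v10.
This saturates every left vertex, so 9 is the maximum.

9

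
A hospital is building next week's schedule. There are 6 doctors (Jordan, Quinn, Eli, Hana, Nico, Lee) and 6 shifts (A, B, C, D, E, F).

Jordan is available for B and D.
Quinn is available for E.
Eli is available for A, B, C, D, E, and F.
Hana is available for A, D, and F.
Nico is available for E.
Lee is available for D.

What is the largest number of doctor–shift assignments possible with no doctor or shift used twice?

5

A valid assignment of size 5: Jordan–B, Quinn–E, Eli–A, Hana–F, Lee–D.
The set {Quinn, Nico} has only 1 neighbour ({E}), so by Hall's theorem at most 5 of the 6 doctors can be matched.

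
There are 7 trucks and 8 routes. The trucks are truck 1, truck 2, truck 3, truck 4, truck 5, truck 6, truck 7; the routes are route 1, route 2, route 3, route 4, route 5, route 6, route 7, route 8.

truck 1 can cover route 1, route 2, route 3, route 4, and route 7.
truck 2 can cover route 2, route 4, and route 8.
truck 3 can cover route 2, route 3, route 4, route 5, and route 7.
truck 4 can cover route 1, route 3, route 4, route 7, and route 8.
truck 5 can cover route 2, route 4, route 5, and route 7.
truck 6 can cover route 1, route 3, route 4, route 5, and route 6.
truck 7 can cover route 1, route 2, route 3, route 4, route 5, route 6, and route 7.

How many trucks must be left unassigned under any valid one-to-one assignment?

For example, pair truck 1–route 1, truck 2–route 2, truck 3–route 7, truck 4–route 8, truck 5–route 5, truck 6–route 3, truck 7–route 4.
All 7 trucks are matched, so no larger matching exists.
That matches 7 of the 7, leaving 0 unmatched; no matching can do better.

0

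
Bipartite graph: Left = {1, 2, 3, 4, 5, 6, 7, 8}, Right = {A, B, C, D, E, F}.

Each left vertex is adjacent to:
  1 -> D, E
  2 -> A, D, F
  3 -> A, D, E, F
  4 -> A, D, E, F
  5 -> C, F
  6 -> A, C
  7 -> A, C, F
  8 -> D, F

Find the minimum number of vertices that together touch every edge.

{A, C, D, E, F} is a vertex cover of size 5: every edge has an endpoint in this set.
No smaller cover exists because 1–D, 2–A, 3–F, 4–E, 5–C is a matching of size 5, and a cover must include an endpoint of each of these disjoint edges (König's theorem).

5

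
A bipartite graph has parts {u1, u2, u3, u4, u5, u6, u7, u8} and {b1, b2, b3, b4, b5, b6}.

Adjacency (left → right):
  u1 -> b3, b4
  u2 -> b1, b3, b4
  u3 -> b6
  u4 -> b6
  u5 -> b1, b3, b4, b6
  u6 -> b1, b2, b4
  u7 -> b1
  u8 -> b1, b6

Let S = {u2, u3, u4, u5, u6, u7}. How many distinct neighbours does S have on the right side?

5

The union of neighbours of {u2, u3, u4, u5, u6, u7} is {b1, b2, b3, b4, b6}, which has 5 elements.
Since |N(S)| = 5 < |S| = 6, Hall's condition fails for this subset.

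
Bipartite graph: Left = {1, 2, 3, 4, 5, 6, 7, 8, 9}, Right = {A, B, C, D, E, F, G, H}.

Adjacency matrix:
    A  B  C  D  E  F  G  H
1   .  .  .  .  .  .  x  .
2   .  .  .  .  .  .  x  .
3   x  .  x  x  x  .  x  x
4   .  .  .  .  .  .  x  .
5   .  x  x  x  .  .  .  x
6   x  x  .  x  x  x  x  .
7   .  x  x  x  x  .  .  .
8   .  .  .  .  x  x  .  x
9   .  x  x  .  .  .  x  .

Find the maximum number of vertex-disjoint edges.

7

A valid assignment of size 7: 1-G, 3-A, 5-C, 6-F, 7-E, 8-H, 9-B.
The set {1, 2, 4} has only 1 neighbour ({G}), so by Hall's theorem at most 7 of the 9 left vertices can be matched.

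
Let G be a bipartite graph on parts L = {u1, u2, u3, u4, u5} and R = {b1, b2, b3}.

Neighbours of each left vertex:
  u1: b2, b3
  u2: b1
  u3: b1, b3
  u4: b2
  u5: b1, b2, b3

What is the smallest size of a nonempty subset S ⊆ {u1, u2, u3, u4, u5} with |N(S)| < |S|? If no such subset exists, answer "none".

4

Take S = {u1, u2, u3, u4}. Its neighbourhood is {b1, b2, b3}, so |N(S)| = 3 < |S| = 4.
Every subset of size less than 4 has at least as many neighbours as members, so 4 is the minimum.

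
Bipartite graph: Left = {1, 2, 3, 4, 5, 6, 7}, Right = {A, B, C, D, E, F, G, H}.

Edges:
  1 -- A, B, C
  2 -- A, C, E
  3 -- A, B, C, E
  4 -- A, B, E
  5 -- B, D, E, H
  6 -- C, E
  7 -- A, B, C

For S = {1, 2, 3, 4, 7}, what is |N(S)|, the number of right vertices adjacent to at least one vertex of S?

4

The union of neighbours of {1, 2, 3, 4, 7} is {A, B, C, E}, which has 4 elements.
Since |N(S)| = 4 < |S| = 5, Hall's condition fails for this subset.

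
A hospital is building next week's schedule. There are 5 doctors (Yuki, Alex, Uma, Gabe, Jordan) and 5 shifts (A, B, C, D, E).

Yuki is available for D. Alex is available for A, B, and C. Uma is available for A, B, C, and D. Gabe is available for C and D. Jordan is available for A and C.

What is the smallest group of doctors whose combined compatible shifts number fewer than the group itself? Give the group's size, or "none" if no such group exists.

5

Take S = {Yuki, Alex, Uma, Gabe, Jordan}. Its neighbourhood is {A, B, C, D}, so |N(S)| = 4 < |S| = 5.
Every subset of size less than 5 has at least as many neighbours as members, so 5 is the minimum.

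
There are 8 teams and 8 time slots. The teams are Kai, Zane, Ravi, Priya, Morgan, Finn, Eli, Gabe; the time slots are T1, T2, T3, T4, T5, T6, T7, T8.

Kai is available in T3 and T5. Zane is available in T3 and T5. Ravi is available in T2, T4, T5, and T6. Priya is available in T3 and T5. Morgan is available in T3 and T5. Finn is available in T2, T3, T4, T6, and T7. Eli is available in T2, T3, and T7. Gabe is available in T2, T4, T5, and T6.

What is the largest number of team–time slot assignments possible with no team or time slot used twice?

One maximum matching: Kai-T3, Zane-T5, Ravi-T2, Finn-T4, Eli-T7, Gabe-T6.
The set {Kai, Zane, Priya, Morgan} has only 2 neighbours ({T3, T5}), so by Hall's theorem at most 6 of the 8 teams can be matched.

6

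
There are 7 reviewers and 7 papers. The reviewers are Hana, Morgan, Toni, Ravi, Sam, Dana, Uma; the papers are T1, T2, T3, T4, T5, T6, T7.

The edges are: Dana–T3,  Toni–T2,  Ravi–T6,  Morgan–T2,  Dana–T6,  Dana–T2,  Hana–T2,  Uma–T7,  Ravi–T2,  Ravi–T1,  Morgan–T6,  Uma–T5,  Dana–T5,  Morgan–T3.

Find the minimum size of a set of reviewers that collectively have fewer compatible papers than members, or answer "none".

1

Take S = {Sam}. Its neighbourhood is {}, so |N(S)| = 0 < |S| = 1.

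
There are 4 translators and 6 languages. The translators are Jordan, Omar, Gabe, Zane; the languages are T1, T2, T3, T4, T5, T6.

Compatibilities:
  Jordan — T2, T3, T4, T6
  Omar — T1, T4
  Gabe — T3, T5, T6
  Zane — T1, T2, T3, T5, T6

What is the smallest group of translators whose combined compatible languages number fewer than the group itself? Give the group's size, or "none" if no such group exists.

none

A matching saturating every translator exists, for instance Jordan→T4, Omar→T1, Gabe→T6, Zane→T5.
By Hall's marriage theorem, this means |N(S)| ≥ |S| for every subset S, so no violating subset exists.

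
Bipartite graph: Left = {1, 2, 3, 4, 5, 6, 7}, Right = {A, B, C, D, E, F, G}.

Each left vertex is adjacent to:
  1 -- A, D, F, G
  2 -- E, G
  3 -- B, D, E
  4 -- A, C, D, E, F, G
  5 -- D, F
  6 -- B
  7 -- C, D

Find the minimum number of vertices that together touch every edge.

A maximum matching has 7 edges (e.g. 1–D, 2–G, 3–E, 4–A, 5–F, 6–B, 7–C).
By König's theorem the minimum vertex cover has the same size. One such cover is {1, 2, 3, 4, 5, 6, 7}.

7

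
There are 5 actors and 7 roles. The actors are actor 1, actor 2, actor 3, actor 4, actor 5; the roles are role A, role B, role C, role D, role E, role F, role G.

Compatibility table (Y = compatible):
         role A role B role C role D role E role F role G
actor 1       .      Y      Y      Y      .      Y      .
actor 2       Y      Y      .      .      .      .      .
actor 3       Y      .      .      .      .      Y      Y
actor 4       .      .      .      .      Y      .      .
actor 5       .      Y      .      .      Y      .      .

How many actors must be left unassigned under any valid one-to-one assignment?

0

One maximum matching: actor 1-role D, actor 2-role A, actor 3-role G, actor 4-role E, actor 5-role B.
This saturates every actor, so 5 is the maximum.
That matches 5 of the 5, leaving 0 unmatched; no matching can do better.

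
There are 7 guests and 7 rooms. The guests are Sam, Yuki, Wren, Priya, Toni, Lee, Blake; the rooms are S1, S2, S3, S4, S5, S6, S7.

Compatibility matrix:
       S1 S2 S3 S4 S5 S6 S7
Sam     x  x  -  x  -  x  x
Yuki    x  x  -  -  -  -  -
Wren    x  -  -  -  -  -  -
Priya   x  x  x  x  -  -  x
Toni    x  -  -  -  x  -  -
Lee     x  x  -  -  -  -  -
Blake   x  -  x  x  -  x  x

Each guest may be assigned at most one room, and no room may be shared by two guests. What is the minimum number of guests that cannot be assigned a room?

For example, pair Sam-S6, Yuki-S2, Wren-S1, Priya-S3, Toni-S5, Blake-S7.
The set {Yuki, Wren, Lee} has only 2 neighbours ({S1, S2}), so by Hall's theorem at most 6 of the 7 guests can be matched.
That matches 6 of the 7, leaving 1 unmatched; no matching can do better.

1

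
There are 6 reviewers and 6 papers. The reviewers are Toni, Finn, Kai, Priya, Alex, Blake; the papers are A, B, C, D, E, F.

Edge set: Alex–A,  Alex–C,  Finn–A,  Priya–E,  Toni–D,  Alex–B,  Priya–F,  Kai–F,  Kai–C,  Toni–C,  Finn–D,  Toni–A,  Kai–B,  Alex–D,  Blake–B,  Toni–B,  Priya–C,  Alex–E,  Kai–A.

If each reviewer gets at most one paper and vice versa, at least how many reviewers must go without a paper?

0

One maximum matching: Toni→C, Finn→D, Kai→F, Priya→E, Alex→A, Blake→B.
This saturates every reviewer, so 6 is the maximum.
That matches 6 of the 6, leaving 0 unmatched; no matching can do better.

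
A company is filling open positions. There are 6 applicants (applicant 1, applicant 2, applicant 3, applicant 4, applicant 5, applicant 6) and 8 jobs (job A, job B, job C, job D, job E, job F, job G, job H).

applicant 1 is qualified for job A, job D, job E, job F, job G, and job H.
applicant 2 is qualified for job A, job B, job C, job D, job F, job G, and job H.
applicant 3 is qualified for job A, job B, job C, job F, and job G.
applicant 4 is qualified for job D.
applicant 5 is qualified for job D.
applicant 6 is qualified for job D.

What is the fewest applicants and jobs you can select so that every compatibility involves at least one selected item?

4

The 4 edges applicant 1–job H, applicant 2–job F, applicant 3–job B, applicant 4–job D form a matching, so any vertex cover needs at least 4 vertices (one per matched edge).
Conversely {applicant 1, applicant 2, applicant 3, job D} meets every edge and has exactly 4 vertices, so 4 is optimal.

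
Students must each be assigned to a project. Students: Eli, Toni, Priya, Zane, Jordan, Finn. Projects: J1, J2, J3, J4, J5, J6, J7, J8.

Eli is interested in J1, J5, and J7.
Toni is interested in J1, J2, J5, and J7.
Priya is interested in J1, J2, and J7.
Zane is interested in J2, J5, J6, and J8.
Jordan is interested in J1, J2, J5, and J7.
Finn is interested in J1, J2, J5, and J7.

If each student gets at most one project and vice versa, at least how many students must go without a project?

For example, pair Eli-J5, Toni-J2, Priya-J1, Zane-J6, Jordan-J7.
The set {Eli, Toni, Priya, Jordan, Finn} has only 4 neighbours ({J1, J2, J5, J7}), so by Hall's theorem at most 5 of the 6 students can be matched.
That matches 5 of the 6, leaving 1 unmatched; no matching can do better.

1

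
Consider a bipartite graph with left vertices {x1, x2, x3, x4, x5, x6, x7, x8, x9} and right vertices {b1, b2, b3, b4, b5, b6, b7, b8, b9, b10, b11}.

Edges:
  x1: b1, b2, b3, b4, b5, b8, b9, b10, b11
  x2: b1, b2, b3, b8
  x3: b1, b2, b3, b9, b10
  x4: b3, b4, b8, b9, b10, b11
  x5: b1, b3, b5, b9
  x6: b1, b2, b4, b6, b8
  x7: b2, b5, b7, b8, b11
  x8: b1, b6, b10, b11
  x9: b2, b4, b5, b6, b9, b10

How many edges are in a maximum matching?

9

A valid assignment of size 9: x1–b1, x2–b3, x3–b2, x4–b8, x5–b9, x6–b6, x7–b7, x8–b11, x9–b5.
This saturates every left vertex, so 9 is the maximum.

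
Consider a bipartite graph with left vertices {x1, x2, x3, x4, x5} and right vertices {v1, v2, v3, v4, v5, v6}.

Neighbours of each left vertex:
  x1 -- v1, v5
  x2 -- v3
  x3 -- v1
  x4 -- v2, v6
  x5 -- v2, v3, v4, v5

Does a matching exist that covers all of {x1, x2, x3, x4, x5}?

One maximum matching: x1→v5, x2→v3, x3→v1, x4→v6, x5→v2.
Every left vertex is matched, so this matching saturates all of them.

Yes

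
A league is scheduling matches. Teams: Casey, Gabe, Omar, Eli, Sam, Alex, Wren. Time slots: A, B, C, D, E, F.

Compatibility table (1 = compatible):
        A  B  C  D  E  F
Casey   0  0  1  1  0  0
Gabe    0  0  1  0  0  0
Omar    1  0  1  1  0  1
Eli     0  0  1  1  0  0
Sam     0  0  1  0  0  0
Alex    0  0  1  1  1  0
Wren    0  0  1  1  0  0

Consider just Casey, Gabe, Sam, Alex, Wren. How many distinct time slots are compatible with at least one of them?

The union of neighbours of {Casey, Gabe, Sam, Alex, Wren} is {C, D, E}, which has 3 elements.
Since |N(S)| = 3 < |S| = 5, Hall's condition fails for this subset.

3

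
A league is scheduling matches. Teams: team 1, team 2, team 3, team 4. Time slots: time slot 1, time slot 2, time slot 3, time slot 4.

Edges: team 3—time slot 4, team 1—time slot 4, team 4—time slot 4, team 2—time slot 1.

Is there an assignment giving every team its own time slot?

No

The set {team 1, team 3, team 4} has only 1 neighbour ({time slot 4}), so by Hall's theorem at most 2 of the 4 teams can be matched.
Hence no matching covers every team.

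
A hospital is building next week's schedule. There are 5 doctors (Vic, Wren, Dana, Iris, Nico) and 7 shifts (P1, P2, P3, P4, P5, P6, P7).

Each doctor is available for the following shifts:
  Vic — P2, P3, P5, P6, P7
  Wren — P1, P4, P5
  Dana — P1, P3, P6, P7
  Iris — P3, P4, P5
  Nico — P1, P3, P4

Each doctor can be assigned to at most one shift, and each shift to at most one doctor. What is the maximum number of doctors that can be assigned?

A valid assignment of size 5: Vic-P3, Wren-P5, Dana-P7, Iris-P4, Nico-P1.
This saturates every doctor, so 5 is the maximum.

5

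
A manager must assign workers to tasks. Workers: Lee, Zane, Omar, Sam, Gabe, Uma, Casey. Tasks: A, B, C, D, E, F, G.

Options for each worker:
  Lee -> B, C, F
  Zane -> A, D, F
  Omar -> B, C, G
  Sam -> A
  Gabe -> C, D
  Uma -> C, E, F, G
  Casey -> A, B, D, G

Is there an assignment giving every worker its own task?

One maximum matching: Lee→F, Zane→D, Omar→G, Sam→A, Gabe→C, Uma→E, Casey→B.
All 7 workers are covered.

Yes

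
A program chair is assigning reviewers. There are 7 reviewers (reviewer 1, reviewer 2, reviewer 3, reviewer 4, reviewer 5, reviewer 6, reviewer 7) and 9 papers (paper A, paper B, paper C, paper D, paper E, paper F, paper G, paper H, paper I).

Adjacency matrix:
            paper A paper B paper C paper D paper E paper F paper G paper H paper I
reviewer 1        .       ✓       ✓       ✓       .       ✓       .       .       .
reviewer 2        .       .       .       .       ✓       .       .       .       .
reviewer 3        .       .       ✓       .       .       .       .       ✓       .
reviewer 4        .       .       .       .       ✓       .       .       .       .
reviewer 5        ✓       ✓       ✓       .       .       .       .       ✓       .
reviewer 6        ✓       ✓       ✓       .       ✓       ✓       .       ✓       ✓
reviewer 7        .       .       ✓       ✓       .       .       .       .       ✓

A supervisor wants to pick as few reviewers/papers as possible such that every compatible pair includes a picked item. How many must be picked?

A maximum matching has 6 edges (e.g. reviewer 1–paper D, reviewer 2–paper E, reviewer 3–paper H, reviewer 5–paper C, reviewer 6–paper B, reviewer 7–paper I).
By König's theorem the minimum vertex cover has the same size. One such cover is {reviewer 1, reviewer 3, reviewer 5, reviewer 6, reviewer 7, paper E}.

6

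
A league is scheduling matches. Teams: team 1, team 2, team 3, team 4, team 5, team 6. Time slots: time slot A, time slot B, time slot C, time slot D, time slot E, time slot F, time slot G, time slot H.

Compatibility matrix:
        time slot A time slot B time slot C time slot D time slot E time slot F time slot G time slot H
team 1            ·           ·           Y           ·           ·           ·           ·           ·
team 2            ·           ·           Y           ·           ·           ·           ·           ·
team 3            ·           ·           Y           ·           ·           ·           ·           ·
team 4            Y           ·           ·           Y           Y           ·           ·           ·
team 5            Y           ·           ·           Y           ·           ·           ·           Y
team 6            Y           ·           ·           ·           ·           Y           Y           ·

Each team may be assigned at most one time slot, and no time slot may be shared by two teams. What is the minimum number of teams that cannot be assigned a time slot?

2

For example, pair team 1–time slot C, team 4–time slot D, team 5–time slot H, team 6–time slot F.
The set {team 1, team 2, team 3} has only 1 neighbour ({time slot C}), so by Hall's theorem at most 4 of the 6 teams can be matched.
That matches 4 of the 6, leaving 2 unmatched; no matching can do better.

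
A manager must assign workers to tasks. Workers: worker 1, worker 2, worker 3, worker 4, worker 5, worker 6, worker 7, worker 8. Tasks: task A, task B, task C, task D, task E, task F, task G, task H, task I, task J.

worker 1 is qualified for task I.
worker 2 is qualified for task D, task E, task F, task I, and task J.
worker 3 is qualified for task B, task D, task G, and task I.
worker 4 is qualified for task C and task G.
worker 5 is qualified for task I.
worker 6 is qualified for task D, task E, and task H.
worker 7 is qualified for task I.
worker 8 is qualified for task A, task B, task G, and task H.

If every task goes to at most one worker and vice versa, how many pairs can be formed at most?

6

One maximum matching: worker 1–task I, worker 2–task F, worker 3–task D, worker 4–task C, worker 6–task E, worker 8–task G.
The set {worker 1, worker 5, worker 7} has only 1 neighbour ({task I}), so by Hall's theorem at most 6 of the 8 workers can be matched.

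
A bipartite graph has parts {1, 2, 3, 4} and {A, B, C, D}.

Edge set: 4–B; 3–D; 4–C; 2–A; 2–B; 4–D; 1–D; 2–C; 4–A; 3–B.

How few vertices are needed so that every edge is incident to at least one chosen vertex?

4

{1, 2, 3, 4} is a vertex cover of size 4: every edge has an endpoint in this set.
No smaller cover exists because 1–D, 2–A, 3–B, 4–C is a matching of size 4, and a cover must include an endpoint of each of these disjoint edges (König's theorem).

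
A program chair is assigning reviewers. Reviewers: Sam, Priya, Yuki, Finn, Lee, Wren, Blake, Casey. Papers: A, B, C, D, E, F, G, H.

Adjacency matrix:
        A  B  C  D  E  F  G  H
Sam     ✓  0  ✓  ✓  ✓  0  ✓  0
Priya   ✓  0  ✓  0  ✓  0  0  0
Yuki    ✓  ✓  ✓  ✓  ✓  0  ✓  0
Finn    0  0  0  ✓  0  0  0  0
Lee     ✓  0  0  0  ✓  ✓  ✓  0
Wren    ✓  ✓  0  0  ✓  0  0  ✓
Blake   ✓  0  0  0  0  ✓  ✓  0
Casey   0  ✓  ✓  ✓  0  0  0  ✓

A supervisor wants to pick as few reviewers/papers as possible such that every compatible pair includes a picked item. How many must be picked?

8

{Sam, Priya, Yuki, Finn, Lee, Wren, Blake, Casey} is a vertex cover of size 8: every edge has an endpoint in this set.
No smaller cover exists because Sam–A, Priya–C, Yuki–G, Finn–D, Lee–E, Wren–H, Blake–F, Casey–B is a matching of size 8, and a cover must include an endpoint of each of these disjoint edges (König's theorem).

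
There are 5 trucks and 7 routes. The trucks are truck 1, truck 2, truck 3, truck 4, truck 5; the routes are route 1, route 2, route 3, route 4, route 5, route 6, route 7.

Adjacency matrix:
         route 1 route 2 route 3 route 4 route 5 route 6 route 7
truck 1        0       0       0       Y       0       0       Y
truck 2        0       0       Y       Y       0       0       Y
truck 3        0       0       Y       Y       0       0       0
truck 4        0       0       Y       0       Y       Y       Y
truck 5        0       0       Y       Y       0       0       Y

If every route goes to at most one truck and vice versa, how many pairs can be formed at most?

A valid assignment of size 4: truck 1-route 7, truck 2-route 3, truck 3-route 4, truck 4-route 6.
The set {truck 1, truck 2, truck 3, truck 5} has only 3 neighbours ({route 3, route 4, route 7}), so by Hall's theorem at most 4 of the 5 trucks can be matched.

4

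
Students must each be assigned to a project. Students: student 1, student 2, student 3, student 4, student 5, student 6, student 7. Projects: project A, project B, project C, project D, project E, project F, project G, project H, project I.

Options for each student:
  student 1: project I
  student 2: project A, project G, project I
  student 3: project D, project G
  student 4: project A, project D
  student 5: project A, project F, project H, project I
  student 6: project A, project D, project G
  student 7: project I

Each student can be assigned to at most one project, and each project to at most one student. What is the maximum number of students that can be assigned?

For example, pair student 1–project I, student 2–project G, student 3–project D, student 4–project A, student 5–project F.
The set {student 1, student 2, student 3, student 4, student 6, student 7} has only 4 neighbours ({project A, project D, project G, project I}), so by Hall's theorem at most 5 of the 7 students can be matched.

5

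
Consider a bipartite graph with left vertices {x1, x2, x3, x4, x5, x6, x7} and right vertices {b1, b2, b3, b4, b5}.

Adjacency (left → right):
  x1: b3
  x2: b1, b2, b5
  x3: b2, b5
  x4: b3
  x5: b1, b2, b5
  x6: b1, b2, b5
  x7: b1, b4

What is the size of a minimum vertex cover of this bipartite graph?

5

The 5 edges x1–b3, x2–b1, x3–b2, x5–b5, x7–b4 form a matching, so any vertex cover needs at least 5 vertices (one per matched edge).
Conversely {x7, b1, b2, b3, b5} meets every edge and has exactly 5 vertices, so 5 is optimal.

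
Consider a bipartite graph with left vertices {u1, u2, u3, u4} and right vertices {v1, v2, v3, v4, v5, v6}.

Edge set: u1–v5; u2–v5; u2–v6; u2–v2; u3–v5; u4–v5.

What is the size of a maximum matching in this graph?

2

A valid assignment of size 2: u1–v5, u2–v2.
The set {u1, u3, u4} has only 1 neighbour ({v5}), so by Hall's theorem at most 2 of the 4 left vertices can be matched.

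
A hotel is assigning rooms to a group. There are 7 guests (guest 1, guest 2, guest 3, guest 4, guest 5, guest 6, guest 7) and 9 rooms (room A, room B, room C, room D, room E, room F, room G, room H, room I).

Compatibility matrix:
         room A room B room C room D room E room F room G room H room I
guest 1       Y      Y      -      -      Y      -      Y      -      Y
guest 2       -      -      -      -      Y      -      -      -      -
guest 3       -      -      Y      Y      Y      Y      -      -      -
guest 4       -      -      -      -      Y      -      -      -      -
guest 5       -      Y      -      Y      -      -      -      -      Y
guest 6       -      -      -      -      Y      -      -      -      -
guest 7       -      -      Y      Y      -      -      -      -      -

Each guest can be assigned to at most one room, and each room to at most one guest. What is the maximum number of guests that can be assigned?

A valid assignment of size 5: guest 1–room A, guest 2–room E, guest 3–room C, guest 5–room I, guest 7–room D.
The set {guest 2, guest 4, guest 6} has only 1 neighbour ({room E}), so by Hall's theorem at most 5 of the 7 guests can be matched.

5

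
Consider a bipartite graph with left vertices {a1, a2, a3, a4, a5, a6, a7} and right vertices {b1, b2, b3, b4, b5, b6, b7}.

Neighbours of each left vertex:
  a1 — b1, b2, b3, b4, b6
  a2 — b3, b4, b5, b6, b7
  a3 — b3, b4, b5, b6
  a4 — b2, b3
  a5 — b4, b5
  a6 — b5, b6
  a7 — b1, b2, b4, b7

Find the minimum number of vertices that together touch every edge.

The 7 edges a1–b1, a2–b5, a3–b3, a4–b2, a5–b4, a6–b6, a7–b7 form a matching, so any vertex cover needs at least 7 vertices (one per matched edge).
Conversely {a1, a2, a3, a4, a5, a6, a7} meets every edge and has exactly 7 vertices, so 7 is optimal.

7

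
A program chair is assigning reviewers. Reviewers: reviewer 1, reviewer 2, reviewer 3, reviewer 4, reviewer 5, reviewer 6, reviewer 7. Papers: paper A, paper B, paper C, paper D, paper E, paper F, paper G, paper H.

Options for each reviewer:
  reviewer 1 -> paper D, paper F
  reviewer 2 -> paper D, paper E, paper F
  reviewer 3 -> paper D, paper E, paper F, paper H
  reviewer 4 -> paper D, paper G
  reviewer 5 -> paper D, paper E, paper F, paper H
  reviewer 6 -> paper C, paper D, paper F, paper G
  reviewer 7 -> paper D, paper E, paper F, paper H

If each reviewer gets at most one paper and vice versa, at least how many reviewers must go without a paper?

1

For example, pair reviewer 1→paper F, reviewer 2→paper E, reviewer 3→paper H, reviewer 4→paper G, reviewer 5→paper D, reviewer 6→paper C.
The set {reviewer 1, reviewer 2, reviewer 3, reviewer 5, reviewer 7} has only 4 neighbours ({paper D, paper E, paper F, paper H}), so by Hall's theorem at most 6 of the 7 reviewers can be matched.
That matches 6 of the 7, leaving 1 unmatched; no matching can do better.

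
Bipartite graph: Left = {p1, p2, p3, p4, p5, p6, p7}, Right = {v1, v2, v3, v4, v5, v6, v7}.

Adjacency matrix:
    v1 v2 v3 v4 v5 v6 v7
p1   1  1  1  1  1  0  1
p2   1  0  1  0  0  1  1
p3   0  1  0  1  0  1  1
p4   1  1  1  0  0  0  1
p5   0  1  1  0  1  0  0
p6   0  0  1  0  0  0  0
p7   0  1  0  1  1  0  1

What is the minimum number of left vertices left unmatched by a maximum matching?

A valid assignment of size 7: p1–v1, p2–v6, p3–v4, p4–v7, p5–v5, p6–v3, p7–v2.
All 7 left vertices are matched, so no larger matching exists.
That matches 7 of the 7, leaving 0 unmatched; no matching can do better.

0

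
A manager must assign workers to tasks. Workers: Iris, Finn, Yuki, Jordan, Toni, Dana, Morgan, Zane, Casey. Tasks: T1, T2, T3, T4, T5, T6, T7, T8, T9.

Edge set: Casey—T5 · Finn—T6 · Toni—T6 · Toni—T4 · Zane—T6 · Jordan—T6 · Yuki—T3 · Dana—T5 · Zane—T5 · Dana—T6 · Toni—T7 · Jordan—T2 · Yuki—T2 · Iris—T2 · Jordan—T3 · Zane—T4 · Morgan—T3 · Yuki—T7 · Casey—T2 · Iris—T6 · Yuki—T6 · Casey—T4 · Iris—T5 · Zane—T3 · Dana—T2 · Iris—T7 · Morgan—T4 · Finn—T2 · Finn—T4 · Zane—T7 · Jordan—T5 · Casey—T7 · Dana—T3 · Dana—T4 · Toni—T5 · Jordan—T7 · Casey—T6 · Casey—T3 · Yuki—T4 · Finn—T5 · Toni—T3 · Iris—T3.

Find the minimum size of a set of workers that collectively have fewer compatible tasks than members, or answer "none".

Take S = {Iris, Finn, Yuki, Jordan, Toni, Dana, Morgan}. Its neighbourhood is {T2, T3, T4, T5, T6, T7}, so |N(S)| = 6 < |S| = 7.
Every subset of size less than 7 has at least as many neighbours as members, so 7 is the minimum.

7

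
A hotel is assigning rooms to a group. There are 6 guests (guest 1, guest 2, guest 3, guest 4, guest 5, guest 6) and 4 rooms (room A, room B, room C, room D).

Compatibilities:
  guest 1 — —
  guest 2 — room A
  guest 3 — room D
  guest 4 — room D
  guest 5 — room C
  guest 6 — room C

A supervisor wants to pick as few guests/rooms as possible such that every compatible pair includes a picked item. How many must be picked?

The 3 edges guest 2–room A, guest 3–room D, guest 5–room C form a matching, so any vertex cover needs at least 3 vertices (one per matched edge).
Conversely {guest 2, room C, room D} meets every edge and has exactly 3 vertices, so 3 is optimal.

3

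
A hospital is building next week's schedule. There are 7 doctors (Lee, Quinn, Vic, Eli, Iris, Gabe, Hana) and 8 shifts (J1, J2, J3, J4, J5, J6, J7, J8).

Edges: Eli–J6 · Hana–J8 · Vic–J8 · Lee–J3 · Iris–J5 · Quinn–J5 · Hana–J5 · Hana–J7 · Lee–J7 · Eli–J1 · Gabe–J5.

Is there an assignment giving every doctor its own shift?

No

The set {Quinn, Iris, Gabe} has only 1 neighbour ({J5}), so by Hall's theorem at most 5 of the 7 doctors can be matched.
Hence no matching covers every doctor.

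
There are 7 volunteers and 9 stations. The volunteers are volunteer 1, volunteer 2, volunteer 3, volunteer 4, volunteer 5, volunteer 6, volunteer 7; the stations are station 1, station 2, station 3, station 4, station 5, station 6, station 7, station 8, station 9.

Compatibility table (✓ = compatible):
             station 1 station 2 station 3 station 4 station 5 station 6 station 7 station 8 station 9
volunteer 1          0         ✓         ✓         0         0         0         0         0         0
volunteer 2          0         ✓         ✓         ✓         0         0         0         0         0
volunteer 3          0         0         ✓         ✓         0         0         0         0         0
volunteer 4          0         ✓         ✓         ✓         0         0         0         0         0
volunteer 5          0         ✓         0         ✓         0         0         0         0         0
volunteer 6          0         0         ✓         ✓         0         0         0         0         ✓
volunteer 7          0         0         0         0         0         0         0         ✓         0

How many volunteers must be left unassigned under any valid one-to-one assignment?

A valid assignment of size 5: volunteer 1–station 2, volunteer 2–station 4, volunteer 3–station 3, volunteer 6–station 9, volunteer 7–station 8.
The set {volunteer 1, volunteer 2, volunteer 3, volunteer 4, volunteer 5} has only 3 neighbours ({station 2, station 3, station 4}), so by Hall's theorem at most 5 of the 7 volunteers can be matched.
That matches 5 of the 7, leaving 2 unmatched; no matching can do better.

2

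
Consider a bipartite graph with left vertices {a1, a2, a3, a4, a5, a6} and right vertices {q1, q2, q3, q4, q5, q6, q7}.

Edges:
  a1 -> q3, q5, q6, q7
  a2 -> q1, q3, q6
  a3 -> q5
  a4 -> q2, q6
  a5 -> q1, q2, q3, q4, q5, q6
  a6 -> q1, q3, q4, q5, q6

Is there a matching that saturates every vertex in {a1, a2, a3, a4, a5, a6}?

A valid assignment of size 6: a1-q7, a2-q3, a3-q5, a4-q2, a5-q4, a6-q6.
All 6 left vertices are covered.

Yes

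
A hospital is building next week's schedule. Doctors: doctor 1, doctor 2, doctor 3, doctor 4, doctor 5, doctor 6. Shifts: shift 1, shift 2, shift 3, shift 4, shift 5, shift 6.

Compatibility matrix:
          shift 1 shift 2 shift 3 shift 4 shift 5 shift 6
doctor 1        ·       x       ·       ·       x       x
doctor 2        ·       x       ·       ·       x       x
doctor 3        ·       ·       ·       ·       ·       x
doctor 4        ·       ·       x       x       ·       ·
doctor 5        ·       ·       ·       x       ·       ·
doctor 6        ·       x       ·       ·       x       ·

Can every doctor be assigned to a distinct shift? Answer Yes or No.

The set {doctor 1, doctor 2, doctor 3, doctor 6} has only 3 neighbours ({shift 2, shift 5, shift 6}), so by Hall's theorem at most 5 of the 6 doctors can be matched.
Hence no matching covers every doctor.

No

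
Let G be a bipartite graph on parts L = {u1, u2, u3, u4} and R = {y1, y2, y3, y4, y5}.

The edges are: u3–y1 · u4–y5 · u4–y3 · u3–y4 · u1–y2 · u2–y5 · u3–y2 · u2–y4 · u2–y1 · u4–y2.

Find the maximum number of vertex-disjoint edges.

4

For example, pair u1→y2, u2→y4, u3→y1, u4→y3.
All 4 left vertices are matched, so no larger matching exists.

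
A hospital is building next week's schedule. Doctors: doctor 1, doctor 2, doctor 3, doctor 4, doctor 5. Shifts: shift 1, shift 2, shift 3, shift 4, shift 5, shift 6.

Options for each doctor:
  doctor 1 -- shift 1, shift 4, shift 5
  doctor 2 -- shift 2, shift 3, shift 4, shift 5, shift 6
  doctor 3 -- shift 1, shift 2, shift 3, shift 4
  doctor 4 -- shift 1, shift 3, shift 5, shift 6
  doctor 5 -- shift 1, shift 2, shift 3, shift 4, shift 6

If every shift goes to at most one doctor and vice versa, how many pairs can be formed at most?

5

One maximum matching: doctor 1→shift 1, doctor 2→shift 4, doctor 3→shift 2, doctor 4→shift 5, doctor 5→shift 6.
All 5 doctors are matched, so no larger matching exists.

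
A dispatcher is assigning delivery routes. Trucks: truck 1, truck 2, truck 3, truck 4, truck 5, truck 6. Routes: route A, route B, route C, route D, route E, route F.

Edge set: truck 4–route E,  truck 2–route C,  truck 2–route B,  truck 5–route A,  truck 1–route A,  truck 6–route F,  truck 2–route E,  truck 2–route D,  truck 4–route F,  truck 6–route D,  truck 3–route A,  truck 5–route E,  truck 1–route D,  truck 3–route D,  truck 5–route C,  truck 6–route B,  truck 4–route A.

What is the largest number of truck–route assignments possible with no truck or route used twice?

6

For example, pair truck 1-route A, truck 2-route E, truck 3-route D, truck 4-route F, truck 5-route C, truck 6-route B.
This saturates every truck, so 6 is the maximum.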